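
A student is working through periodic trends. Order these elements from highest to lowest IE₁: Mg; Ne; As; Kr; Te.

Ne > Kr > As > Te > Mg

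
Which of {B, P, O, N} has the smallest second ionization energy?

P

Consider each +1 ion: B⁺ still has 2 valence electrons; P⁺ still has 4 valence electrons; O⁺ still has 5 valence electrons; N⁺ still has 4 valence electrons.
All are still removing valence electrons, so compare the +1 ions as you would atoms: IE_2 generally rises across a period (higher Z_eff) and falls down a group (larger shell), subject to the usual subshell exceptions.
Valence configurations: B⁺ [He]2s², P⁺ [Ne]3s²3p², O⁺ [He]2s²2p³, N⁺ [He]2s²2p².
Tabulated IE_2 (kJ/mol): B 2427, P 1907, O 3388, N 2856.
Hence IE_2: P < B < N < O.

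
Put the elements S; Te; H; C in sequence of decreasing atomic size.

Te > S > C > H

Across a period the added protons contract the valence shell; down a group each new principal shell makes the atom larger.
Neither a single period nor a single group — weigh both effects.
C > H: the two effects oppose for this pair; the down-group effect wins (75 vs 32 pm).
S > C: period and group pull opposite ways; the down-group shift dominates (103 vs 75 pm).
Te > S: they share group 16; the group trend gives Te the larger value.
Tabulated atomic radius (pm): H 32, C 75, S 103, Te 136.
So from largest to smallest: Te > S > C > H.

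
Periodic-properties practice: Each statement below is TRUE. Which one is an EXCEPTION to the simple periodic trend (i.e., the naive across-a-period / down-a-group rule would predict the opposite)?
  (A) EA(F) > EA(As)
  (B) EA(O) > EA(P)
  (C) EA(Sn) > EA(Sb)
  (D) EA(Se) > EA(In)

The general trend: electron affinity increases across a period and decreases down a group.
(A) F (period 2, group 17) vs As (period 4, group 15): the stated order agrees with the simple trend.
(B) O (period 2, group 16) vs P (period 3, group 15): the stated order agrees with the simple trend.
(C) Sn (period 5, group 14) vs Sb (period 5, group 15): the stated order contradicts the simple trend.
(D) Se (period 4, group 16) vs In (period 5, group 13): the stated order agrees with the simple trend.
The exception is (C): adding an electron to Sb's half-filled 5p³ is unfavourable, so Sn has the more exothermic EA.

(C)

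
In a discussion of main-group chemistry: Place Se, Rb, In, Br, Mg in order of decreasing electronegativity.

Br > Se > In > Mg > Rb

Atoms toward the upper right of the periodic table pull bonding electrons most strongly.
Here both period and group differ, so the two effects have to be weighed against each other.
Mg > Rb: both effects reinforce here, so Mg is clearly the higher of the two.
In > Mg: period and group pull opposite ways; the across-period shift dominates (1.78 vs 1.31).
Se > In: both effects reinforce here, so Se is clearly the higher of the two.
Br > Se: Br lies to the right of Se in period 4, so the across-period effect alone puts Br higher.
For reference (Pauling): Mg 1.31, Se 2.55, Br 2.96, Rb 0.82, In 1.78.
So from highest to lowest: Br > Se > In > Mg > Rb.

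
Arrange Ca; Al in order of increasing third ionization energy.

Consider each +2 ion: Ca²⁺ is the bare [Ar] core; Al²⁺ still has 1 valence electron.
Core electrons are held far more tightly than valence electrons, so Ca tops the IE_3 order.
Tabulated IE_3 (kJ/mol): Ca 4912, Al 2745.
Hence IE_3: Al < Ca.

Al, Ca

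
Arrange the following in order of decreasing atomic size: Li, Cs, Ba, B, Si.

Cs, Ba, Li, Si, B

Li is in period 2, group 1; B is in period 2, group 13; Si is in period 3, group 14; Cs is in period 6, group 1; Ba is in period 6, group 2.
Moving right in a period, electrons are added to the same shell under a stronger nuclear pull, so atoms get smaller; moving down, a new shell is opened and atoms get larger.
These span different periods and groups, so the two trends combine.
Si > B: the two effects oppose for this pair; the down-group effect wins (116 vs 85 pm).
Li > Si: the two effects oppose for this pair; the across-period effect wins (133 vs 116 pm).
Ba > Li: period and group pull opposite ways; the down-group shift dominates (196 vs 133 pm).
Cs > Ba: both are in period 6; the period trend gives Cs the larger value.
For reference (pm): Li 133, B 85, Si 116, Cs 232, Ba 196.
So from largest to smallest: Cs > Ba > Li > Si > B.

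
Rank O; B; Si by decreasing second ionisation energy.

O > B > Si

IE_2 is the cost of taking one more electron from the +1 cation: O⁺ still has 5 valence electrons; B⁺ still has 2 valence electrons; Si⁺ still has 3 valence electrons.
All are still removing valence electrons, so compare the +1 ions as you would atoms: IE_2 generally rises across a period (higher Z_eff) and falls down a group (larger shell), subject to the usual subshell exceptions.
Valence configurations: O⁺ [He]2s²2p³, B⁺ [He]2s², Si⁺ [Ne]3s²3p¹.
Tabulated IE_2 (kJ/mol): O 3388, B 2427, Si 1577.
Overall IE_2 order: Si < B < O.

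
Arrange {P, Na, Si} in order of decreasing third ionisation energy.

Na > Si > P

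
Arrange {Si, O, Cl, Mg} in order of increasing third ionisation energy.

IE_3 is the cost of taking one more electron from the +2 cation: Si²⁺ still has 2 valence electrons; O²⁺ still has 4 valence electrons; Cl²⁺ still has 5 valence electrons; Mg²⁺ is the bare [Ne] core.
Core electrons are held far more tightly than valence electrons, so Mg tops the IE_3 order.
Valence configurations: Si²⁺ [Ne]3s², O²⁺ [He]2s²2p², Cl²⁺ [Ne]3s²3p³.
Tabulated IE_3 (kJ/mol): Si 3232, O 5300, Cl 3822, Mg 7733.
Hence IE_3: Si < Cl < O < Mg.

Si < Cl < O < Mg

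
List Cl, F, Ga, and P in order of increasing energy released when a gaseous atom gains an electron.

Ga < P < F < Cl

F is in period 2, group 17; P is in period 3, group 15; Cl is in period 3, group 17; Ga is in period 4, group 13.
Atoms with high Z_eff and room in the valence shell (especially the halogens) have the most exothermic electron affinities.
Here both period and group differ, so the two effects have to be weighed against each other.
P > Ga: both effects reinforce here, so P is clearly the higher of the two.
F > P: relative to P, both the across-period and down-group shifts push F's electron affinity up.
Cl > F: this pair runs against the simple trend — see the exception note.
Note the exception: Cl has a higher electron affinity than F, contrary to the simple trend — F's small 2p subshell makes the incoming electron feel strong e⁻–e⁻ repulsion, so Cl actually releases more energy on gaining an electron.
Tabulated electron affinity (kJ/mol): F 328, P 72, Cl 349, Ga 29.
So from lowest to highest: Ga < P < F < Cl.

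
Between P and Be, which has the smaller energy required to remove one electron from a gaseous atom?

Be is in period 2, group 2; P is in period 3, group 15.
IE₁ increases left→right with effective nuclear charge and decreases top→bottom as the valence shell moves farther out.
These span different periods and groups, so the two trends combine.
P > Be: the two effects oppose for this pair; the across-period effect wins (1012 vs 900 kJ/mol).
Tabulated first ionization energy (kJ/mol): Be 900, P 1012.
So Be has the smaller energy required to remove one electron from a gaseous atom (Be < P).

Be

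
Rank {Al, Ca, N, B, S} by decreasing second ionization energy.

The second ionization energy removes an electron from the +1 ion. For each element: Al⁺ still has 2 valence electrons; Ca⁺ still has 1 valence electron; N⁺ still has 4 valence electrons; B⁺ still has 2 valence electrons; S⁺ still has 5 valence electrons.
All are still removing valence electrons, so compare the +1 ions as you would atoms: IE_2 generally rises across a period (higher Z_eff) and falls down a group (larger shell), subject to the usual subshell exceptions.
Valence configurations: Al⁺ [Ne]3s², Ca⁺ [Ar]4s¹, N⁺ [He]2s²2p², B⁺ [He]2s², S⁺ [Ne]3s²3p³.
Tabulated IE_2 (kJ/mol): Al 1817, Ca 1145, N 2856, B 2427, S 2252.
Putting it together, IE_2: Ca < Al < S < B < N.

N > B > S > Al > Ca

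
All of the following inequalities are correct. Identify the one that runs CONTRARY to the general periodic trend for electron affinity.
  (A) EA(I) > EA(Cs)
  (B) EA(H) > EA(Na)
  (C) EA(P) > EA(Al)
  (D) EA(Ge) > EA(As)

The general trend: electron affinity increases across a period and decreases down a group.
(A) I (period 5, group 17) vs Cs (period 6, group 1): the stated order agrees with the simple trend.
(B) H (period 1, group 1) vs Na (period 3, group 1): the stated order agrees with the simple trend.
(C) P (period 3, group 15) vs Al (period 3, group 13): the stated order agrees with the simple trend.
(D) Ge (period 4, group 14) vs As (period 4, group 15): the stated order contradicts the simple trend.
The exception is (D): adding an electron to As's half-filled 4p³ is unfavourable, so Ge (4p²) has the more exothermic EA.

(D)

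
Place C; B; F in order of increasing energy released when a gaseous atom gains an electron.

B < C < F

B is in period 2, group 13; C is in period 2, group 14; F is in period 2, group 17.
Atoms with high Z_eff and room in the valence shell (especially the halogens) have the most exothermic electron affinities.
All lie in period 2, so electron affinity increases left to right.
So from lowest to highest: B < C < F.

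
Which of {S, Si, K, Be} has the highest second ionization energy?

K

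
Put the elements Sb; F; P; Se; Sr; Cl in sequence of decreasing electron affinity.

Cl > F > Se > Sb > P > Sr

EA tends to increase across a period and decrease down a group, though the pattern is less regular than for IE or radius.
Neither a single period nor a single group — weigh both effects.
P > Sr: relative to Sr, both the across-period and down-group shifts push P's electron affinity up.
Sb > P: this pair runs against the simple trend — see the exception note.
Se > Sb: relative to Sb, both the across-period and down-group shifts push Se's electron affinity up.
F > Se: both effects reinforce here, so F is clearly the higher of the two.
Cl > F: this pair runs against the simple trend — see the exception note.
Note the exception: Sb has a higher electron affinity than P, contrary to the simple trend — both are half-filled np³, but the pairing/repulsion penalty for the added electron shrinks as the p orbitals become larger and more diffuse down the group, and for Sb that outweighs the weaker nuclear attraction.
Note the exception: Cl has a higher electron affinity than F, contrary to the simple trend — F's small 2p subshell makes the incoming electron feel strong e⁻–e⁻ repulsion, so Cl actually releases more energy on gaining an electron.
For reference (kJ/mol): F 328, P 72, Cl 349, Se 195, Sr 5, Sb 103.
So from highest to lowest: Cl > F > Se > Sb > P > Sr.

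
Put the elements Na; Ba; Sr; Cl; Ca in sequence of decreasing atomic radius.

Ba > Sr > Ca > Na > Cl

Atomic radius shrinks across a period as nuclear charge pulls the same shell inward, and grows down a group as new shells are added.
These span different periods and groups, so the two trends combine.
Na > Cl: Na lies to the left of Cl in period 3, so the across-period effect alone puts Na larger.
Ca > Na: the two effects oppose for this pair; the down-group effect wins (171 vs 155 pm).
Sr > Ca: Sr sits below Ca in group 2, so the down-group effect alone puts Sr larger.
Ba > Sr: Ba sits below Sr in group 2, so the down-group effect alone puts Ba larger.
Approximate values (pm): Na 155, Cl 99, Ca 171, Sr 185, Ba 196.
So from largest to smallest: Ba > Sr > Ca > Na > Cl.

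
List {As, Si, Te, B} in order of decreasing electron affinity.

Te, Si, As, B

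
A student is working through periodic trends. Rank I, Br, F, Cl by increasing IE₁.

F is in period 2, group 17; Cl is in period 3, group 17; Br is in period 4, group 17; I is in period 5, group 17.
IE₁ increases left→right with effective nuclear charge and decreases top→bottom as the valence shell moves farther out.
All are in group 17, so first ionization energy increases up the group.
So from lowest to highest: I < Br < Cl < F.

I < Br < Cl < F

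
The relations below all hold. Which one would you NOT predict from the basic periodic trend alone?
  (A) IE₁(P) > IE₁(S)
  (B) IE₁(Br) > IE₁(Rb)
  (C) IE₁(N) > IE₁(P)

The general trend: first ionisation energy increases across a period and decreases down a group.
(A) P (period 3, group 15) vs S (period 3, group 16): the stated order contradicts the simple trend.
(B) Br (period 4, group 17) vs Rb (period 5, group 1): the stated order agrees with the simple trend.
(C) N (period 2, group 15) vs P (period 3, group 15): the stated order agrees with the simple trend.
The exception is (A): S (3p⁴) ionizes more easily than half-filled P (3p³) because the paired 3p electron in S is pushed out by e⁻–e⁻ repulsion.

(A)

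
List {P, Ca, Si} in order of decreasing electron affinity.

Si > P > Ca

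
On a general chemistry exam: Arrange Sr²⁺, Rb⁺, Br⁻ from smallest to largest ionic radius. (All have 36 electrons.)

Sr²⁺, Rb⁺, Br⁻

All of these have 36 electrons, so size is governed by nuclear charge alone: the more protons, the stronger the pull on the same electron cloud, and the smaller the ion.
Nuclear charges: Sr²⁺ (Z=38), Rb⁺ (Z=37), Br⁻ (Z=35).
Smallest to largest: Sr²⁺ < Rb⁺ < Br⁻.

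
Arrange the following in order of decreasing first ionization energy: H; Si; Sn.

H > Si > Sn

H is in period 1, group 1; Si is in period 3, group 14; Sn is in period 5, group 14.
First ionization energy rises across a period (greater Z_eff holds electrons more tightly) and falls down a group (valence electrons are farther from the nucleus).
Here both period and group differ, so the two effects have to be weighed against each other.
Si > Sn: they share group 14; the group trend gives Si the larger value.
H > Si: period and group pull opposite ways; the down-group shift dominates (1312 vs 786 kJ/mol).
Approximate values (kJ/mol): H 1312, Si 786, Sn 709.
So from highest to lowest: H > Si > Sn.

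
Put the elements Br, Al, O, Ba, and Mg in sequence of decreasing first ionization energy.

O is in period 2, group 16; Mg is in period 3, group 2; Al is in period 3, group 13; Br is in period 4, group 17; Ba is in period 6, group 2.
Across a period the outer electron is held more tightly (higher IE₁); down a group it sits in a higher shell, more shielded, and comes off more easily.
Here both period and group differ, so the two effects have to be weighed against each other.
Al > Ba: both effects reinforce here, so Al is clearly the higher of the two.
Mg > Al: this pair runs against the simple trend — see the exception note.
Br > Mg: period and group pull opposite ways; the across-period shift dominates (1140 vs 738 kJ/mol).
O > Br: period and group pull opposite ways; the down-group shift dominates (1314 vs 1140 kJ/mol).
Note the exception: Mg has a higher first ionization energy than Al, contrary to the simple trend — Al's single 3p electron is easier to remove than one from Mg's filled 3s².
Approximate values (kJ/mol): O 1314, Mg 738, Al 578, Br 1140, Ba 503.
So from highest to lowest: O > Br > Mg > Al > Ba.

O, Br, Mg, Al, Ba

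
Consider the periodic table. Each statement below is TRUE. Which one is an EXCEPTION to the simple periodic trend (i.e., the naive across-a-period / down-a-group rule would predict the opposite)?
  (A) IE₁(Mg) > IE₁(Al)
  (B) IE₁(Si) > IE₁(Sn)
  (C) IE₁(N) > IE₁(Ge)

The general trend: first ionization energy increases across a period and decreases down a group.
(A) Mg (period 3, group 2) vs Al (period 3, group 13): the stated order contradicts the simple trend.
(B) Si (period 3, group 14) vs Sn (period 5, group 14): the stated order agrees with the simple trend.
(C) N (period 2, group 15) vs Ge (period 4, group 14): the stated order agrees with the simple trend.
The exception is (A): Al's single 3p electron is easier to remove than one from Mg's filled 3s².

(A)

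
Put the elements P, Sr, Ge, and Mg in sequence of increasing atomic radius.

P < Ge < Mg < Sr

Mg is in period 3, group 2; P is in period 3, group 15; Ge is in period 4, group 14; Sr is in period 5, group 2.
Radius decreases left→right (rising Z_eff, same n) and increases top→bottom (higher n).
Neither a single period nor a single group — weigh both effects.
Ge > P: both effects reinforce here, so Ge is clearly the larger of the two.
Mg > Ge: period and group pull opposite ways; the across-period shift dominates (139 vs 121 pm).
Sr > Mg: they share group 2; the group trend gives Sr the larger value.
Approximate values (pm): Mg 139, P 111, Ge 121, Sr 185.
So from smallest to largest: P < Ge < Mg < Sr.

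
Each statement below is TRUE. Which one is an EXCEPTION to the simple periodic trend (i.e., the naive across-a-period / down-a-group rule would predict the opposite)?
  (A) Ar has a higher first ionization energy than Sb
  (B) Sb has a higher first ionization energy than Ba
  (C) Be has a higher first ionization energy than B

(C)

The general trend: first ionization energy increases across a period and decreases down a group.
(A) Ar (period 3, group 18) vs Sb (period 5, group 15): the stated order agrees with the simple trend.
(B) Sb (period 5, group 15) vs Ba (period 6, group 2): the stated order agrees with the simple trend.
(C) Be (period 2, group 2) vs B (period 2, group 13): the stated order contradicts the simple trend.
The exception is (C): removing B's lone 2p electron is easier than breaking Be's filled 2s².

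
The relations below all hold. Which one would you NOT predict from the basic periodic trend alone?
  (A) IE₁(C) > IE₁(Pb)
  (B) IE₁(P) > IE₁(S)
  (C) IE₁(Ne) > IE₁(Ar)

The general trend: first ionisation energy increases across a period and decreases down a group.
(A) C (period 2, group 14) vs Pb (period 6, group 14): the stated order agrees with the simple trend.
(B) P (period 3, group 15) vs S (period 3, group 16): the stated order contradicts the simple trend.
(C) Ne (period 2, group 18) vs Ar (period 3, group 18): the stated order agrees with the simple trend.
The exception is (B): S (3p⁴) ionizes more easily than half-filled P (3p³) because the paired 3p electron in S is pushed out by e⁻–e⁻ repulsion.

(B)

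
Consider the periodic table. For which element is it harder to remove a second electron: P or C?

C

The second ionization energy removes an electron from the +1 ion. For each element: P⁺ still has 4 valence electrons; C⁺ still has 3 valence electrons.
All are still removing valence electrons, so compare the +1 ions as you would atoms: IE_2 generally rises across a period (higher Z_eff) and falls down a group (larger shell), subject to the usual subshell exceptions.
Valence configurations: P⁺ [Ne]3s²3p², C⁺ [He]2s²2p¹.
Approximate IE_2 values (kJ/mol): P 1907, C 2353.
So the second ionization energies run P < C.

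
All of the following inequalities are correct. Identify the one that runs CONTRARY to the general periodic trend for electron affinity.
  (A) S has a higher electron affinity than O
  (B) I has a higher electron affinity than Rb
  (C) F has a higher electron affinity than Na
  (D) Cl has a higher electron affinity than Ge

(A)

The general trend: electron affinity increases across a period and decreases down a group.
(A) S (period 3, group 16) vs O (period 2, group 16): the stated order contradicts the simple trend.
(B) I (period 5, group 17) vs Rb (period 5, group 1): the stated order agrees with the simple trend.
(C) F (period 2, group 17) vs Na (period 3, group 1): the stated order agrees with the simple trend.
(D) Cl (period 3, group 17) vs Ge (period 4, group 14): the stated order agrees with the simple trend.
The exception is (A): the compact 2p subshell of O repels the added electron more than S's larger 3p does.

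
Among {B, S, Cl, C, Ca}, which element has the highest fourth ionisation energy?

B

Consider each +3 ion: B³⁺ is the bare [He] core; S³⁺ still has 3 valence electrons; Cl³⁺ still has 4 valence electrons; C³⁺ still has 1 valence electron; Ca³⁺ is already 1 electron into the core.
Pulling an electron out of a noble-gas core costs far more than removing a remaining valence electron, so Ca and B sit at the high end of IE_4.
Valence configurations: S³⁺ [Ne]3s²3p¹, Cl³⁺ [Ne]3s²3p², C³⁺ [He]2s¹.
Approximate IE_4 values (kJ/mol): B 25026, S 4556, Cl 5159, C 6223, Ca 6491.
So the fourth ionization energies run S < Cl < C < Ca < B.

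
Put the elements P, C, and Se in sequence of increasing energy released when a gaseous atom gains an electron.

P, C, Se

C is in period 2, group 14; P is in period 3, group 15; Se is in period 4, group 16.
Electron affinity generally becomes more exothermic across a period toward the halogens and less exothermic down a group.
These sit on a diagonal, where the across-period and down-group effects partly cancel.
C > P: period and group pull opposite ways; the down-group shift dominates (122 vs 72 kJ/mol).
Se > C: the two effects oppose for this pair; the across-period effect wins (195 vs 122 kJ/mol).
For reference (kJ/mol): C 122, P 72, Se 195.
So from lowest to highest: P < C < Se.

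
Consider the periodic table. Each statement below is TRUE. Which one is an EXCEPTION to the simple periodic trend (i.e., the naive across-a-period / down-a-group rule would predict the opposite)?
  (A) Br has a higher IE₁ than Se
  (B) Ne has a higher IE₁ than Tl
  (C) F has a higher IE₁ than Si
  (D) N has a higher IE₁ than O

(D)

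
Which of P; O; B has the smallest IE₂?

The second ionization energy removes an electron from the +1 ion. For each element: P⁺ still has 4 valence electrons; O⁺ still has 5 valence electrons; B⁺ still has 2 valence electrons.
All are still removing valence electrons, so compare the +1 ions as you would atoms: IE_2 generally rises across a period (higher Z_eff) and falls down a group (larger shell), subject to the usual subshell exceptions.
Valence configurations: P⁺ [Ne]3s²3p², O⁺ [He]2s²2p³, B⁺ [He]2s².
Approximate IE_2 values (kJ/mol): P 1907, O 3388, B 2427.
Overall IE_2 order: P < B < O.

P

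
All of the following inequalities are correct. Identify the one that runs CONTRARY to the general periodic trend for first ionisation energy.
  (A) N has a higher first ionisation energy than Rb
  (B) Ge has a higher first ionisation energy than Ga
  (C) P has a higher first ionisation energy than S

The general trend: first ionisation energy increases across a period and decreases down a group.
(A) N (period 2, group 15) vs Rb (period 5, group 1): the stated order agrees with the simple trend.
(B) Ge (period 4, group 14) vs Ga (period 4, group 13): the stated order agrees with the simple trend.
(C) P (period 3, group 15) vs S (period 3, group 16): the stated order contradicts the simple trend.
The exception is (C): S (3p⁴) ionizes more easily than half-filled P (3p³) because the paired 3p electron in S is pushed out by e⁻–e⁻ repulsion.

(C)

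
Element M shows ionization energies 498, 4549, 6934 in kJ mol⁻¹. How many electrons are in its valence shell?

Look for the largest jump between consecutive ionization energies: IE2/IE1 ≈ 9.1, far larger than any earlier ratio.
That jump marks the point where a core electron is being removed. So the atom has 1 valence electron.

1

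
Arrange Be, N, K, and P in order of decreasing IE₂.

K > N > P > Be

After 1 electron has been removed, what remains? Be⁺ still has 1 valence electron; N⁺ still has 4 valence electrons; K⁺ is the bare [Ar] core; P⁺ still has 4 valence electrons.
Core electrons are held far more tightly than valence electrons, so K tops the IE_2 order.
Valence configurations: Be⁺ [He]2s¹, N⁺ [He]2s²2p², P⁺ [Ne]3s²3p².
The numbers (kJ/mol): Be 1757, N 2856, K 3052, P 1907.
Hence IE_2: Be < P < N < K.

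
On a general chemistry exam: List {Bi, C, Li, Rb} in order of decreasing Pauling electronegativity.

C > Bi > Li > Rb

Atoms toward the upper right of the periodic table pull bonding electrons most strongly.
Here both period and group differ, so the two effects have to be weighed against each other.
Li > Rb: Li sits above Rb in group 1, so the down-group effect alone puts Li higher.
Bi > Li: period and group pull opposite ways; the across-period shift dominates (2.02 vs 0.98).
C > Bi: period and group pull opposite ways; the down-group shift dominates (2.55 vs 2.02).
Tabulated electronegativity (Pauling): Li 0.98, C 2.55, Rb 0.82, Bi 2.02.
So from highest to lowest: C > Bi > Li > Rb.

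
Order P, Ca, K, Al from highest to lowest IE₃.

IE_3 is the cost of taking one more electron from the +2 cation: P²⁺ still has 3 valence electrons; Ca²⁺ is the bare [Ar] core; K²⁺ is already 1 electron into the core; Al²⁺ still has 1 valence electron.
Pulling an electron out of a noble-gas core costs far more than removing a remaining valence electron, so K and Ca sit at the high end of IE_3.
Valence configurations: P²⁺ [Ne]3s²3p¹, Al²⁺ [Ne]3s¹.
Approximate IE_3 values (kJ/mol): P 2914, Ca 4912, K 4420, Al 2745.
Overall IE_3 order: Al < P < K < Ca.

Ca > K > P > Al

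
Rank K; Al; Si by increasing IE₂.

IE_2 is the cost of taking one more electron from the +1 cation: K⁺ is the bare [Ar] core; Al⁺ still has 2 valence electrons; Si⁺ still has 3 valence electrons.
Pulling an electron out of a noble-gas core costs far more than removing a remaining valence electron, so K sits at the high end of IE_2.
Valence configurations: Al⁺ [Ne]3s², Si⁺ [Ne]3s²3p¹.
Si⁺ loses a lone 3p electron whereas Al⁺ must break into a filled 3s² pair, so IE_2(Al) > IE_2(Si) even though Si has the higher nuclear charge.
Approximate IE_2 values (kJ/mol): K 3052, Al 1817, Si 1577.
So the second ionization energies run Si < Al < K.

Si, Al, K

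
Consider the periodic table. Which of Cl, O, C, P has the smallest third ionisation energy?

P

Consider each +2 ion: Cl²⁺ still has 5 valence electrons; O²⁺ still has 4 valence electrons; C²⁺ still has 2 valence electrons; P²⁺ still has 3 valence electrons.
All are still removing valence electrons, so compare the +2 ions as you would atoms: IE_3 generally rises across a period (higher Z_eff) and falls down a group (larger shell), subject to the usual subshell exceptions.
Valence configurations: Cl²⁺ [Ne]3s²3p³, O²⁺ [He]2s²2p², C²⁺ [He]2s², P²⁺ [Ne]3s²3p¹.
Tabulated IE_3 (kJ/mol): Cl 3822, O 5300, C 4620, P 2914.
Overall IE_3 order: P < Cl < C < O.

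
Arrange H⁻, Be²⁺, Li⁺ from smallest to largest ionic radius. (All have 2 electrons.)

All of these have 2 electrons, so size is governed by nuclear charge alone: the more protons, the stronger the pull on the same electron cloud, and the smaller the ion.
Nuclear charges: Be²⁺ (Z=4), Li⁺ (Z=3), H⁻ (Z=1).
Smallest to largest: Be²⁺ < Li⁺ < H⁻.

Be²⁺, Li⁺, H⁻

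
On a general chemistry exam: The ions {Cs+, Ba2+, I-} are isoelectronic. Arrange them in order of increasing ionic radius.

All of these have 54 electrons, so size is governed by nuclear charge alone: the more protons, the stronger the pull on the same electron cloud, and the smaller the ion.
Nuclear charges: Ba2+ (Z=56), Cs+ (Z=55), I- (Z=53).
Smallest to largest: Ba2+ < Cs+ < I-.

Ba2+ < Cs+ < I-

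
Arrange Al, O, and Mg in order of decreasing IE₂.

O, Al, Mg

After 1 electron has been removed, what remains? Al⁺ still has 2 valence electrons; O⁺ still has 5 valence electrons; Mg⁺ still has 1 valence electron.
All are still removing valence electrons, so compare the +1 ions as you would atoms: IE_2 generally rises across a period (higher Z_eff) and falls down a group (larger shell), subject to the usual subshell exceptions.
Valence configurations: Al⁺ [Ne]3s², O⁺ [He]2s²2p³, Mg⁺ [Ne]3s¹.
Approximate IE_2 values (kJ/mol): Al 1817, O 3388, Mg 1451.
Hence IE_2: Mg < Al < O.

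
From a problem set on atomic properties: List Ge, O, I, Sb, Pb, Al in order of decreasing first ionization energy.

O > I > Sb > Ge > Pb > Al

O is in period 2, group 16; Al is in period 3, group 13; Ge is in period 4, group 14; Sb is in period 5, group 15; I is in period 5, group 17; Pb is in period 6, group 14.
Removing the outermost electron gets harder across a period and easier down a group.
Here both period and group differ, so the two effects have to be weighed against each other.
Pb > Al: period and group pull opposite ways; the across-period shift dominates (716 vs 578 kJ/mol).
Ge > Pb: they share group 14; the group trend gives Ge the larger value.
Sb > Ge: period and group pull opposite ways; the across-period shift dominates (831 vs 762 kJ/mol).
I > Sb: both are in period 5; the period trend gives I the larger value.
O > I: the two effects oppose for this pair; the down-group effect wins (1314 vs 1008 kJ/mol).
Tabulated first ionization energy (kJ/mol): O 1314, Al 578, Ge 762, Sb 831, I 1008, Pb 716.
So from highest to lowest: O > I > Sb > Ge > Pb > Al.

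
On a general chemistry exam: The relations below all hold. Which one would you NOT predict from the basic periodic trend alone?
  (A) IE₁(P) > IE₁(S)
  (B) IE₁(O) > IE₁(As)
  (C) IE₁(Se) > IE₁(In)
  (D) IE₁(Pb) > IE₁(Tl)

(A)

The general trend: first ionisation energy increases across a period and decreases down a group.
(A) P (period 3, group 15) vs S (period 3, group 16): the stated order contradicts the simple trend.
(B) O (period 2, group 16) vs As (period 4, group 15): the stated order agrees with the simple trend.
(C) Se (period 4, group 16) vs In (period 5, group 13): the stated order agrees with the simple trend.
(D) Pb (period 6, group 14) vs Tl (period 6, group 13): the stated order agrees with the simple trend.
The exception is (A): S (3p⁴) ionizes more easily than half-filled P (3p³) because the paired 3p electron in S is pushed out by e⁻–e⁻ repulsion.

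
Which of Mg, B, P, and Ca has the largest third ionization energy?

After 2 electrons have been removed, what remains? Mg²⁺ is the bare [Ne] core; B²⁺ still has 1 valence electron; P²⁺ still has 3 valence electrons; Ca²⁺ is the bare [Ar] core.
Pulling an electron out of a noble-gas core costs far more than removing a remaining valence electron, so Ca and Mg sit at the high end of IE_3.
Valence configurations: B²⁺ [He]2s¹, P²⁺ [Ne]3s²3p¹.
Tabulated IE_3 (kJ/mol): Mg 7733, B 3660, P 2914, Ca 4912.
Hence IE_3: P < B < Ca < Mg.

Mg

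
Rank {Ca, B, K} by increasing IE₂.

Ca < B < K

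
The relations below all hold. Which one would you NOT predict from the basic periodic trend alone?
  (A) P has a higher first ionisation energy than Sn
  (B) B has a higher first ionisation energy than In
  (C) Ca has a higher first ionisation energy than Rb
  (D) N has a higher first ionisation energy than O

The general trend: first ionisation energy increases across a period and decreases down a group.
(A) P (period 3, group 15) vs Sn (period 5, group 14): the stated order agrees with the simple trend.
(B) B (period 2, group 13) vs In (period 5, group 13): the stated order agrees with the simple trend.
(C) Ca (period 4, group 2) vs Rb (period 5, group 1): the stated order agrees with the simple trend.
(D) N (period 2, group 15) vs O (period 2, group 16): the stated order contradicts the simple trend.
The exception is (D): pairing an electron in O's 2p⁴ costs repulsion energy, so O ionizes more easily than half-filled N (2p³).

(D)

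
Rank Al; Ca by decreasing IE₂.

Al, Ca

After 1 electron has been removed, what remains? Al⁺ still has 2 valence electrons; Ca⁺ still has 1 valence electron.
All are still removing valence electrons, so compare the +1 ions as you would atoms: IE_2 generally rises across a period (higher Z_eff) and falls down a group (larger shell), subject to the usual subshell exceptions.
Valence configurations: Al⁺ [Ne]3s², Ca⁺ [Ar]4s¹.
Tabulated IE_2 (kJ/mol): Al 1817, Ca 1145.
So the second ionization energies run Ca < Al.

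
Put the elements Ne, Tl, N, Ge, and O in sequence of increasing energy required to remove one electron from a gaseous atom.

Tl < Ge < O < N < Ne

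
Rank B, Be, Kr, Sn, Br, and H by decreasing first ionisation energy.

H is in period 1, group 1; Be is in period 2, group 2; B is in period 2, group 13; Br is in period 4, group 17; Kr is in period 4, group 18; Sn is in period 5, group 14.
Across a period the outer electron is held more tightly (higher IE₁); down a group it sits in a higher shell, more shielded, and comes off more easily.
Here both period and group differ, so the two effects have to be weighed against each other.
B > Sn: period and group pull opposite ways; the down-group shift dominates (801 vs 709 kJ/mol).
Be > B: this pair runs against the simple trend — see the exception note.
Br > Be: period and group pull opposite ways; the across-period shift dominates (1140 vs 900 kJ/mol).
H > Br: the two effects oppose for this pair; the down-group effect wins (1312 vs 1140 kJ/mol).
Kr > H: the two effects oppose for this pair; the across-period effect wins (1351 vs 1312 kJ/mol).
Note the exception: Be has a higher first ionization energy than B, contrary to the simple trend — removing B's lone 2p electron is easier than breaking Be's filled 2s².
For reference (kJ/mol): H 1312, Be 900, B 801, Br 1140, Kr 1351, Sn 709.
So from highest to lowest: Kr > H > Br > Be > B > Sn.

Kr > H > Br > Be > B > Sn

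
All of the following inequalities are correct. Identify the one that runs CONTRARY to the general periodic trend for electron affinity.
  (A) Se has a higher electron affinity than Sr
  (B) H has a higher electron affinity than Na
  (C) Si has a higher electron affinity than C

(C)

The general trend: electron affinity increases across a period and decreases down a group.
(A) Se (period 4, group 16) vs Sr (period 5, group 2): the stated order agrees with the simple trend.
(B) H (period 1, group 1) vs Na (period 3, group 1): the stated order agrees with the simple trend.
(C) Si (period 3, group 14) vs C (period 2, group 14): the stated order contradicts the simple trend.
The exception is (C): Si's larger, more diffuse 3p orbitals accept an added electron slightly more readily than C's compact 2p.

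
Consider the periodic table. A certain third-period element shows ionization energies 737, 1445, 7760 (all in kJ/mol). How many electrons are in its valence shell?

2

Look for the largest jump between consecutive ionization energies: IE3/IE2 ≈ 5.4, far larger than any earlier ratio.
That jump marks the point where a core electron is being removed. So the atom has 2 valence electrons.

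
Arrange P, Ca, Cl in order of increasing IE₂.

Ca < P < Cl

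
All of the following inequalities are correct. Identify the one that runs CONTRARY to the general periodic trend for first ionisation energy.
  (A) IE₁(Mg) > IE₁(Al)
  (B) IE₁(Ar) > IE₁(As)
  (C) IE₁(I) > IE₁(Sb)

The general trend: first ionisation energy increases across a period and decreases down a group.
(A) Mg (period 3, group 2) vs Al (period 3, group 13): the stated order contradicts the simple trend.
(B) Ar (period 3, group 18) vs As (period 4, group 15): the stated order agrees with the simple trend.
(C) I (period 5, group 17) vs Sb (period 5, group 15): the stated order agrees with the simple trend.
The exception is (A): Al's single 3p electron is easier to remove than one from Mg's filled 3s².

(A)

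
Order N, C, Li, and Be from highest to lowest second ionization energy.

Li, N, C, Be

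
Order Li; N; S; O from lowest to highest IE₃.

S < N < O < Li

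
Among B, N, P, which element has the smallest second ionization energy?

P

The second ionization energy removes an electron from the +1 ion. For each element: B⁺ still has 2 valence electrons; N⁺ still has 4 valence electrons; P⁺ still has 4 valence electrons.
All are still removing valence electrons, so compare the +1 ions as you would atoms: IE_2 generally rises across a period (higher Z_eff) and falls down a group (larger shell), subject to the usual subshell exceptions.
Valence configurations: B⁺ [He]2s², N⁺ [He]2s²2p², P⁺ [Ne]3s²3p².
Approximate IE_2 values (kJ/mol): B 2427, N 2856, P 1907.
So the second ionization energies run P < B < N.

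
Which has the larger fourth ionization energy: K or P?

K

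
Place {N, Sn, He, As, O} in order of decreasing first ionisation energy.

He, N, O, As, Sn

He is in period 1, group 18; N is in period 2, group 15; O is in period 2, group 16; As is in period 4, group 15; Sn is in period 5, group 14.
Removing the outermost electron gets harder across a period and easier down a group.
Here both period and group differ, so the two effects have to be weighed against each other.
As > Sn: relative to Sn, both the across-period and down-group shifts push As's first ionization energy up.
O > As: relative to As, both the across-period and down-group shifts push O's first ionization energy up.
N > O: this pair runs against the simple trend — see the exception note.
He > N: relative to N, both the across-period and down-group shifts push He's first ionization energy up.
Note the exception: N has a higher first ionization energy than O, contrary to the simple trend — pairing an electron in O's 2p⁴ costs repulsion energy, so O ionizes more easily than half-filled N (2p³).
Approximate values (kJ/mol): He 2372, N 1402, O 1314, As 947, Sn 709.
So from highest to lowest: He > N > O > As > Sn.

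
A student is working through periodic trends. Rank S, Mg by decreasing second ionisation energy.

S > Mg

The second ionization energy removes an electron from the +1 ion. For each element: S⁺ still has 5 valence electrons; Mg⁺ still has 1 valence electron.
All are still removing valence electrons, so compare the +1 ions as you would atoms: IE_2 generally rises across a period (higher Z_eff) and falls down a group (larger shell), subject to the usual subshell exceptions.
Valence configurations: S⁺ [Ne]3s²3p³, Mg⁺ [Ne]3s¹.
The numbers (kJ/mol): S 2252, Mg 1451.
Hence IE_2: Mg < S.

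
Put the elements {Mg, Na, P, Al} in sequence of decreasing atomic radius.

Na is in period 3, group 1; Mg is in period 3, group 2; Al is in period 3, group 13; P is in period 3, group 15.
Atomic radius shrinks across a period as nuclear charge pulls the same shell inward, and grows down a group as new shells are added.
All lie in period 3, so atomic radius increases right to left.
So from largest to smallest: Na > Mg > Al > P.

Na > Mg > Al > P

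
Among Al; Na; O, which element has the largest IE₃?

Na

Consider each +2 ion: Al²⁺ still has 1 valence electron; Na²⁺ is already 1 electron into the core; O²⁺ still has 4 valence electrons.
Core electrons are held far more tightly than valence electrons, so Na tops the IE_3 order.
Valence configurations: Al²⁺ [Ne]3s¹, O²⁺ [He]2s²2p².
Tabulated IE_3 (kJ/mol): Al 2745, Na 6910, O 5300.
Overall IE_3 order: Al < O < Na.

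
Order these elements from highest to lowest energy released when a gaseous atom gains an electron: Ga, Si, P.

Si, P, Ga

Si is in period 3, group 14; P is in period 3, group 15; Ga is in period 4, group 13.
Adding an electron releases more energy for atoms nearer the top right (short of the noble gases).
These span different periods and groups, so the two trends combine.
P > Ga: relative to Ga, both the across-period and down-group shifts push P's electron affinity up.
Si > P: this pair runs against the simple trend — see the exception note.
Note the exception: Si has a higher electron affinity than P, contrary to the simple trend — adding an electron to P's half-filled 3p³ is unfavourable, so Si (3p²) has the more exothermic EA.
Approximate values (kJ/mol): Si 134, P 72, Ga 29.
So from highest to lowest: Si > P > Ga.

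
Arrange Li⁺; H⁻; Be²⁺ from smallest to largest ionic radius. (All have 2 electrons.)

Be²⁺ < Li⁺ < H⁻

All of these have 2 electrons, so size is governed by nuclear charge alone: the more protons, the stronger the pull on the same electron cloud, and the smaller the ion.
Nuclear charges: Be²⁺ (Z=4), Li⁺ (Z=3), H⁻ (Z=1).
Smallest to largest: Be²⁺ < Li⁺ < H⁻.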